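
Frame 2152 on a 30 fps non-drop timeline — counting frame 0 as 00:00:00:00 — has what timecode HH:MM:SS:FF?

00:01:11:22

2152 ÷ 30 = 71 full seconds, remainder 22 frames.
71 s = 0 h 1 min 11 s.
Timecode: 00:01:11:22.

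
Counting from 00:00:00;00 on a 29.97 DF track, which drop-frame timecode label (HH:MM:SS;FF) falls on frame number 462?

Each 10-minute DF block holds 10 × 60 × 30 − 9 × 2 = 17982 frames. 462 ÷ 17982 → 0 full blocks, remainder 462.
Within the partial block the first minute is 1800 frames and each further minute 1798, so 0 further minute boundaries passed. Total skipped labels = 18 × 0 + 2 × 0 = 0.
Non-drop label index = 462 + 0 = 462; at 30 labels/s that is 00:00:15:12, i.e. DF 00:00:15;12.

00:00:15;12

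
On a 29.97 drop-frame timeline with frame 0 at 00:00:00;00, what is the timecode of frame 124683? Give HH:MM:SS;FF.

01:09:20;09

Each 10-minute DF block holds 10 × 60 × 30 − 9 × 2 = 17982 frames. 124683 ÷ 17982 → 6 full blocks, remainder 16791.
Within the partial block the first minute is 1800 frames and each further minute 1798, so 9 further minute boundaries passed. Total skipped labels = 18 × 6 + 2 × 9 = 126.
Non-drop label index = 124683 + 126 = 124809; at 30 labels/s that is 01:09:20:09, i.e. DF 01:09:20;09.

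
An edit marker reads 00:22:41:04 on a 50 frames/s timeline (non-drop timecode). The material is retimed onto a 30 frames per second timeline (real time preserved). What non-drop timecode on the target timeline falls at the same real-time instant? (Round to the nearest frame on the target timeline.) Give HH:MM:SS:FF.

Source frame index: (0×3600 + 22×60 + 41) × 50 + 4 = 68054.
Real time: 68054 / (50) = 34027/25 s.
Target frame: (34027/25) × (30) = 204162/5 ≈ 40832.400 → 40832.
At 30 labels/s: frame 40832 → 00:22:41:02.

00:22:41:02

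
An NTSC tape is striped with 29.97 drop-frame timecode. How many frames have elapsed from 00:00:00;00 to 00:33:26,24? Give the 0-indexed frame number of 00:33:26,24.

As if non-drop at 30 labels/s: (0 × 3600 + 33 × 60 + 26) × 30 + 24 = 60204.
Minute boundaries passed: 33; those not divisible by 10: 33 − 3 = 30; dropped labels = 2 × 30 = 60.
Actual frame index = 60204 − 60 = 60144.

60144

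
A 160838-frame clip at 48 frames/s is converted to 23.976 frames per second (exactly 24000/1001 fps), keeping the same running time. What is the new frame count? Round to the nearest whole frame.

Frames at target rate = 160838 × (24000/1001) / (48) = 80419000/1001 ≈ 80338.661.
Nearest whole frame: 80339.

80339 frames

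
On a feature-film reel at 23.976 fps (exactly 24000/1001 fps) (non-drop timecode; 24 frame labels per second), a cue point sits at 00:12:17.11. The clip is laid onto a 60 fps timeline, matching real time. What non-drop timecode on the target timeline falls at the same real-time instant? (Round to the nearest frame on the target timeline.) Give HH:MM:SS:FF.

00:12:18:12

Source frame index: (0×3600 + 12×60 + 17) × 24 + 11 = 17699.
Real time: 17699 / (24000/1001) = 17716699/24000 s.
Target frame: (17716699/24000) × (60) = 17716699/400 ≈ 44291.747 → 44292.
At 60 labels/s: frame 44292 → 00:12:18:12.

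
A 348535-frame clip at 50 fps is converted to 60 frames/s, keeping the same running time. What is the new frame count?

418242 frames

Target frames = source frames × (target rate / source rate) = 348535 × (60)/(50) = 348535 × 6/5 = 418242.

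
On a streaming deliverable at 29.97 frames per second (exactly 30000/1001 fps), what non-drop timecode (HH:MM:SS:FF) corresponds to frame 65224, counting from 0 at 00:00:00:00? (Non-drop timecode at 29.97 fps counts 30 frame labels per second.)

00:36:14:04

65224 ÷ 30 = 2174 full seconds, remainder 4 frames.
2174 s = 0 h 36 min 14 s.
Timecode: 00:36:14:04.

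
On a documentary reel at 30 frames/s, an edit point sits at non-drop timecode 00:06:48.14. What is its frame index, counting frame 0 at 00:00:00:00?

Total seconds to the label: (0 × 3600 + 6 × 60 + 48) = 408.
Frame index = 408 × 30 + 14 = 12254.

frame 12254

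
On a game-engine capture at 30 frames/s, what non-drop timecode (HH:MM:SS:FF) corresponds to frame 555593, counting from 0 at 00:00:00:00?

05:08:39:23

555593 ÷ 30 = 18519 full seconds, remainder 23 frames.
18519 s = 5 h 8 min 39 s.
Timecode: 05:08:39:23.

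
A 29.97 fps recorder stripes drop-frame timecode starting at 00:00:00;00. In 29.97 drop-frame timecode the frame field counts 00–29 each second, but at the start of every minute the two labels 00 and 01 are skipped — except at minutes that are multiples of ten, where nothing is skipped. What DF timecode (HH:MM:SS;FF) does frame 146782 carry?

Ten DF minutes hold 17982 frames, so frame 146782 lies in block 8 (frames 143856–161837) with 2926 frames into that block.
The block's first minute is 1800 frames and the rest 1798 each; 2926 frames reaches minute 1, so 8 × 18 + 1 × 2 = 146 labels have been skipped so far.
Adding those back, label number 146782 + 146 = 146928 at 30 labels/s is 4897 s + 18 f = 1 h 21 min 37 s frame 18, i.e. 01:21:37;18.

01:21:37;18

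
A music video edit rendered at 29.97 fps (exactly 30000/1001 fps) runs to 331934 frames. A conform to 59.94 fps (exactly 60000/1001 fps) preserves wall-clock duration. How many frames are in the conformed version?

Target frames = source frames × (target rate / source rate) = 331934 × (60000/1001)/(30000/1001) = 331934 × 2 = 663868.

663868 frames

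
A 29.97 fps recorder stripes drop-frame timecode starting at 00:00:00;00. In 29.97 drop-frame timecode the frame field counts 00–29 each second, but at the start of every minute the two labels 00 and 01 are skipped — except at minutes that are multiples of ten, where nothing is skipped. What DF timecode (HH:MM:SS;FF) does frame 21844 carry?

00:12:08;26

Ten DF minutes hold 17982 frames, so frame 21844 lies in block 1 (frames 17982–35963) with 3862 frames into that block.
The block's first minute is 1800 frames and the rest 1798 each; 3862 frames reaches minute 2, so 1 × 18 + 2 × 2 = 22 labels have been skipped so far.
Adding those back, label number 21844 + 22 = 21866 at 30 labels/s is 728 s + 26 f = 0 h 12 min 8 s frame 26, i.e. 00:12:08;26.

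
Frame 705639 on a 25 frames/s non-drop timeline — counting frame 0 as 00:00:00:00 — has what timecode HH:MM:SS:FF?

705639 ÷ 25 = 28225 full seconds, remainder 14 frames.
28225 s = 7 h 50 min 25 s.
Timecode: 07:50:25:14.

07:50:25:14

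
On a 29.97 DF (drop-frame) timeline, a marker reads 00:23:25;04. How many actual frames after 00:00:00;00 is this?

42112

Complete 10-minute blocks: 2, each 17982 frames → 35964.
Remaining 3 whole minutes in the current block: 1800 + 2 × 1798 = 5396 frames.
Within the current minute: 25 × 30 + 4 − 2 = 752 (labels ;00/;01 skipped at this minute). Total = 35964 + 5396 + 752 = 42112.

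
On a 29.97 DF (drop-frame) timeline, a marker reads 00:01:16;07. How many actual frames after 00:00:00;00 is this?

2285

Complete 10-minute blocks: 0, each 17982 frames → 0.
Remaining 1 whole minute in the current block: 1800 + 0 × 1798 = 1800 frames.
Within the current minute: 16 × 30 + 7 − 2 = 485 (labels ;00/;01 skipped at this minute). Total = 0 + 1800 + 485 = 2285.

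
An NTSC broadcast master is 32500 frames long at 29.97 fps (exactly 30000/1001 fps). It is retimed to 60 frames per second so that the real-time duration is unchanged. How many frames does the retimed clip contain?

65065 frames

Target frames = source frames × (target rate / source rate) = 32500 × (60)/(30000/1001) = 32500 × 1001/500 = 65065.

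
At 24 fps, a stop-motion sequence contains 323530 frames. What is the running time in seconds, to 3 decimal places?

Running time = 323530 × 1/24 = 161765/12 s ≈ 13480.417 s.

13480.417 seconds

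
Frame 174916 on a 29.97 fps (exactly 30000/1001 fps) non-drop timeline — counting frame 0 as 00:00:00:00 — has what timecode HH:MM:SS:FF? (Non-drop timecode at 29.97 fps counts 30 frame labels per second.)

01:37:10:16

174916 ÷ 30 = 5830 full seconds, remainder 16 frames.
5830 s = 1 h 37 min 10 s.
Timecode: 01:37:10:16.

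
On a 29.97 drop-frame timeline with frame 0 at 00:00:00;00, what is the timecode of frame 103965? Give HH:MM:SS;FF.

Ten DF minutes hold 17982 frames, so frame 103965 lies in block 5 (frames 89910–107891) with 14055 frames into that block.
The block's first minute is 1800 frames and the rest 1798 each; 14055 frames reaches minute 7, so 5 × 18 + 7 × 2 = 104 labels have been skipped so far.
Adding those back, label number 103965 + 104 = 104069 at 30 labels/s is 3468 s + 29 f = 0 h 57 min 48 s frame 29, i.e. 00:57:48;29.

00:57:48;29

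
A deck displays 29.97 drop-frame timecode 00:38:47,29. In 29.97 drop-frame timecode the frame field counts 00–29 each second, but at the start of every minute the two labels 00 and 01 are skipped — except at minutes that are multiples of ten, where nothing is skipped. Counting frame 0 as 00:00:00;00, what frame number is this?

As if non-drop at 30 labels/s: (0 × 3600 + 38 × 60 + 47) × 30 + 29 = 69839.
Minute boundaries passed: 38; those not divisible by 10: 38 − 3 = 35; dropped labels = 2 × 35 = 70.
Actual frame index = 69839 − 70 = 69769.

69769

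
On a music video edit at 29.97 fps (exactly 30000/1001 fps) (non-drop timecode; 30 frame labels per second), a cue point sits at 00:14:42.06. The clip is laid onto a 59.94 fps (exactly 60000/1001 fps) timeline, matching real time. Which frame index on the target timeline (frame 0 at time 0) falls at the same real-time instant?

Source frame index: (0×3600 + 14×60 + 42) × 30 + 6 = 26466.
Real time: 26466 / (30000/1001) = 4415411/5000 s.
Target frame: (4415411/5000) × (60000/1001) = 52932.

frame 52932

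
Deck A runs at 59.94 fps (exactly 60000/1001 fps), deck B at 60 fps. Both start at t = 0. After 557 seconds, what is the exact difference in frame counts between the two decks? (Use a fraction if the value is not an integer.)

33420/1001 frames

A emits 60000/1001 × 557 = 33420000/1001 frames; B emits 60 × 557 = 33420.
Difference = 33420/1001 frames (≈ 33.3866); B is ahead of A.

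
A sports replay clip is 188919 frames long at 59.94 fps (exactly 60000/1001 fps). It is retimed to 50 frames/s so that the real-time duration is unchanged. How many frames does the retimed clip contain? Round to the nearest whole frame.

157590 frames

Frames at target rate = 188919 × (50) / (60000/1001) = 63035973/400 ≈ 157589.932.
Nearest whole frame: 157590.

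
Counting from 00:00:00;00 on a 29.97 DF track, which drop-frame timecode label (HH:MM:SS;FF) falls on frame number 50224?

Each 10-minute DF block holds 10 × 60 × 30 − 9 × 2 = 17982 frames. 50224 ÷ 17982 → 2 full blocks, remainder 14260.
Within the partial block the first minute is 1800 frames and each further minute 1798, so 7 further minute boundaries passed. Total skipped labels = 18 × 2 + 2 × 7 = 50.
Non-drop label index = 50224 + 50 = 50274; at 30 labels/s that is 00:27:55:24, i.e. DF 00:27:55;24.

00:27:55;24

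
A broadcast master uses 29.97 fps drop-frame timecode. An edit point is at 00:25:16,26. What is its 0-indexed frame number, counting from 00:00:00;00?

45460

Complete 10-minute blocks: 2, each 17982 frames → 35964.
Remaining 5 whole minutes in the current block: 1800 + 4 × 1798 = 8992 frames.
Within the current minute: 16 × 30 + 26 − 2 = 504 (labels ;00/;01 skipped at this minute). Total = 35964 + 8992 + 504 = 45460.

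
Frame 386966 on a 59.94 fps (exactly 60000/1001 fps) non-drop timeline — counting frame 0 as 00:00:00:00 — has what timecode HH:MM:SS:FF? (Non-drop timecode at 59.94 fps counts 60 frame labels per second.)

386966 ÷ 60 = 6449 full seconds, remainder 26 frames.
6449 s = 1 h 47 min 29 s.
Timecode: 01:47:29:26.

01:47:29:26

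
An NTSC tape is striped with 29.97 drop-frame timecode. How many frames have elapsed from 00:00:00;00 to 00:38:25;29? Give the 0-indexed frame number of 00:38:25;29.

69109

Complete 10-minute blocks: 3, each 17982 frames → 53946.
Remaining 8 whole minutes in the current block: 1800 + 7 × 1798 = 14386 frames.
Within the current minute: 25 × 30 + 29 − 2 = 777 (labels ;00/;01 skipped at this minute). Total = 53946 + 14386 + 777 = 69109.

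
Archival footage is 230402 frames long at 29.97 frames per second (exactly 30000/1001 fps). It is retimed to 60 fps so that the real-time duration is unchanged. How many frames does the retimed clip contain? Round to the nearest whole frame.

461265 frames

Frames at target rate = 230402 × (60) / (30000/1001) = 115316201/250 ≈ 461264.804.
Nearest whole frame: 461265.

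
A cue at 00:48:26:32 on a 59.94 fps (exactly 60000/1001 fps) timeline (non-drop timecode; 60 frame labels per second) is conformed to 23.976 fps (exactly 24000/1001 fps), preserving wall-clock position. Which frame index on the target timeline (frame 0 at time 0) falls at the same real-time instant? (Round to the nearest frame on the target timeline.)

Source frame index: (0×3600 + 48×60 + 26) × 60 + 32 = 174392.
Real time: 174392 / (60000/1001) = 21820799/7500 s.
Target frame: (21820799/7500) × (24000/1001) = 348784/5 ≈ 69756.800 → 69757.

frame 69757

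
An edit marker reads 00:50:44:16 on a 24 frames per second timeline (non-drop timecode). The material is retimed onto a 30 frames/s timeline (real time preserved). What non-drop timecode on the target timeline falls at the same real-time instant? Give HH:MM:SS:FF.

Source frame index: (0×3600 + 50×60 + 44) × 24 + 16 = 73072.
Real time: 73072 / (24) = 9134/3 s.
Target frame: (9134/3) × (30) = 91340.
At 30 labels/s: frame 91340 → 00:50:44:20.

00:50:44:20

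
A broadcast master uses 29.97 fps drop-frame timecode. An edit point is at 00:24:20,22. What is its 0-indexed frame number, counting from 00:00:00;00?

43778

Complete 10-minute blocks: 2, each 17982 frames → 35964.
Remaining 4 whole minutes in the current block: 1800 + 3 × 1798 = 7194 frames.
Within the current minute: 20 × 30 + 22 − 2 = 620 (labels ;00/;01 skipped at this minute). Total = 35964 + 7194 + 620 = 43778.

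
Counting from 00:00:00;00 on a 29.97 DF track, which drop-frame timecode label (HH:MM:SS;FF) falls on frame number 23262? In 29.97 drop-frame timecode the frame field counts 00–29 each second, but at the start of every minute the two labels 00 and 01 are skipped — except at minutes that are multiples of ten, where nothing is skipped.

Each 10-minute DF block holds 10 × 60 × 30 − 9 × 2 = 17982 frames. 23262 ÷ 17982 → 1 full block, remainder 5280.
Within the partial block the first minute is 1800 frames and each further minute 1798, so 2 further minute boundaries passed. Total skipped labels = 18 × 1 + 2 × 2 = 22.
Non-drop label index = 23262 + 22 = 23284; at 30 labels/s that is 00:12:56:04, i.e. DF 00:12:56;04.

00:12:56;04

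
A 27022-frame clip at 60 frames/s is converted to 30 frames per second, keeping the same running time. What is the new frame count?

13511 frames

Target frames = source frames × (target rate / source rate) = 27022 × (30)/(60) = 27022 × 1/2 = 13511.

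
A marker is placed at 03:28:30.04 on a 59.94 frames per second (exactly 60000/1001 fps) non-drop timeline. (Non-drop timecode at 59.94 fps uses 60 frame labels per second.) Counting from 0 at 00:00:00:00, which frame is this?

Total seconds to the label: (3 × 3600 + 28 × 60 + 30) = 12510.
Frame index = 12510 × 60 + 4 = 750604.

750604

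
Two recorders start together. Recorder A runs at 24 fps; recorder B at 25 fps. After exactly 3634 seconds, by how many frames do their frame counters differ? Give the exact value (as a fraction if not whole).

3634 frames

A emits 24 × 3634 = 87216 frames; B emits 25 × 3634 = 90850.
Difference = 3634 frames; B is ahead of A.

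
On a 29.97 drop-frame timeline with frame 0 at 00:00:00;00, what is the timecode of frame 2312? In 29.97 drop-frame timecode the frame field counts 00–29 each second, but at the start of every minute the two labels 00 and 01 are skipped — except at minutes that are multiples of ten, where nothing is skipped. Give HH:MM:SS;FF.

00:01:17;04

Each 10-minute DF block holds 10 × 60 × 30 − 9 × 2 = 17982 frames. 2312 ÷ 17982 → 0 full blocks, remainder 2312.
Within the partial block the first minute is 1800 frames and each further minute 1798, so 1 further minute boundary passed. Total skipped labels = 18 × 0 + 2 × 1 = 2.
Non-drop label index = 2312 + 2 = 2314; at 30 labels/s that is 00:01:17:04, i.e. DF 00:01:17;04.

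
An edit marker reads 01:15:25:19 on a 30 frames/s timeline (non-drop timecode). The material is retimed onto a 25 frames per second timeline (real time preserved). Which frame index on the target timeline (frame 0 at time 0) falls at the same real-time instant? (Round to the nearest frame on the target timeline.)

Source frame index: (1×3600 + 15×60 + 25) × 30 + 19 = 135769.
Real time: 135769 / (30) = 135769/30 s.
Target frame: (135769/30) × (25) = 678845/6 ≈ 113140.833 → 113141.

frame 113141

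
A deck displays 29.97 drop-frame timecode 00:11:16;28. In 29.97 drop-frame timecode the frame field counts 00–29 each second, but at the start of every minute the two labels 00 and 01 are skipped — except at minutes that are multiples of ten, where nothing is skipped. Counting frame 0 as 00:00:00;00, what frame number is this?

Complete 10-minute blocks: 1, each 17982 frames → 17982.
Remaining 1 whole minute in the current block: 1800 + 0 × 1798 = 1800 frames.
Within the current minute: 16 × 30 + 28 − 2 = 506 (labels ;00/;01 skipped at this minute). Total = 17982 + 1800 + 506 = 20288.

20288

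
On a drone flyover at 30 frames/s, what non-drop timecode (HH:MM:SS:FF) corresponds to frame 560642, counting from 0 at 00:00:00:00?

560642 ÷ 30 = 18688 full seconds, remainder 2 frames.
18688 s = 5 h 11 min 28 s.
Timecode: 05:11:28:02.

05:11:28:02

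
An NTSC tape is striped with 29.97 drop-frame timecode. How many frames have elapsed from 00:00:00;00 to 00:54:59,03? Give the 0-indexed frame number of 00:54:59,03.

Complete 10-minute blocks: 5, each 17982 frames → 89910.
Remaining 4 whole minutes in the current block: 1800 + 3 × 1798 = 7194 frames.
Within the current minute: 59 × 30 + 3 − 2 = 1771 (labels ;00/;01 skipped at this minute). Total = 89910 + 7194 + 1771 = 98875.

98875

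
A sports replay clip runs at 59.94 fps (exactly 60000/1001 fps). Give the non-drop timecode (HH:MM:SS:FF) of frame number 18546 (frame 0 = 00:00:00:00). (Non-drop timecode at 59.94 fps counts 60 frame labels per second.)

00:05:09:06

18546 ÷ 60 = 309 full seconds, remainder 6 frames.
309 s = 0 h 5 min 9 s.
Timecode: 00:05:09:06.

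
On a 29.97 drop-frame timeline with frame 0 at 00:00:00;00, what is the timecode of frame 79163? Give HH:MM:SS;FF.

00:44:01;13

Ten DF minutes hold 17982 frames, so frame 79163 lies in block 4 (frames 71928–89909) with 7235 frames into that block.
The block's first minute is 1800 frames and the rest 1798 each; 7235 frames reaches minute 4, so 4 × 18 + 4 × 2 = 80 labels have been skipped so far.
Adding those back, label number 79163 + 80 = 79243 at 30 labels/s is 2641 s + 13 f = 0 h 44 min 1 s frame 13, i.e. 00:44:01;13.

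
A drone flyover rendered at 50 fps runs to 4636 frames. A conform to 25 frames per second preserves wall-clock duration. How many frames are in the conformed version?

Target frames = source frames × (target rate / source rate) = 4636 × (25)/(50) = 4636 × 1/2 = 2318.

2318 frames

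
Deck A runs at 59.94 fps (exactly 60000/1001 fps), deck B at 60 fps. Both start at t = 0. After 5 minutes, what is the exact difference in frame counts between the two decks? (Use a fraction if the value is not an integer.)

5 min = 300 s.
A emits 60000/1001 × 300 = 18000000/1001 frames; B emits 60 × 300 = 18000.
Difference = 18000/1001 frames (≈ 17.9820); B is ahead of A.

18000/1001 frames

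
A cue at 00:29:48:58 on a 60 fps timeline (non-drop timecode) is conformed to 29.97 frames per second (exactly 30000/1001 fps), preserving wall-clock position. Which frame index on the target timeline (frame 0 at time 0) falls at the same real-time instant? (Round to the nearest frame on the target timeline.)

frame 53615

Source frame index: (0×3600 + 29×60 + 48) × 60 + 58 = 107338.
Real time: 107338 / (60) = 53669/30 s.
Target frame: (53669/30) × (30000/1001) = 697000/13 ≈ 53615.385 → 53615.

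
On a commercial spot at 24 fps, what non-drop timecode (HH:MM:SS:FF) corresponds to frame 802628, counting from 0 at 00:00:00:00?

09:17:22:20

802628 ÷ 24 = 33442 full seconds, remainder 20 frames.
33442 s = 9 h 17 min 22 s.
Timecode: 09:17:22:20.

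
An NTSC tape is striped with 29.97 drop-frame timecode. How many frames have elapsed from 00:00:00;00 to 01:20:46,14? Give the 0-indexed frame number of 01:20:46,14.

145250

Complete 10-minute blocks: 8, each 17982 frames → 143856.
Remaining 0 whole minutes in the current block: 0 frames.
Within the current minute: 46 × 30 + 14 = 1394. Total = 143856 + 0 + 1394 = 145250.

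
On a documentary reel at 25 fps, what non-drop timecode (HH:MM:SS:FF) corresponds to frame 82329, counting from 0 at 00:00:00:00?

00:54:53:04

82329 ÷ 25 = 3293 full seconds, remainder 4 frames.
3293 s = 0 h 54 min 53 s.
Timecode: 00:54:53:04.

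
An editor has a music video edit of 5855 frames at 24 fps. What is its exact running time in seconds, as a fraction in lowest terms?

Running time = 5855 ÷ (24) = 5855 × 1/24 = 5855/24 s.

5855/24 seconds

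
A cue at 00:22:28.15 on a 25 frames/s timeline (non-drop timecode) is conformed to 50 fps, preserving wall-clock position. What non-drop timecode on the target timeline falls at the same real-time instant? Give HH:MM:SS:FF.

Source frame index: (0×3600 + 22×60 + 28) × 25 + 15 = 33715.
Real time: 33715 / (25) = 6743/5 s.
Target frame: (6743/5) × (50) = 67430.
At 50 labels/s: frame 67430 → 00:22:28:30.

00:22:28:30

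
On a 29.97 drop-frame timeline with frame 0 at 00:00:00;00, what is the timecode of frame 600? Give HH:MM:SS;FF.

00:00:20;00

Ten DF minutes hold 17982 frames, so frame 600 lies in block 0 (frames 0–17981) with 600 frames into that block.
The block's first minute is 1800 frames and the rest 1798 each; 600 frames reaches minute 0, so 0 × 18 + 0 × 2 = 0 labels have been skipped so far.
Adding those back, label number 600 + 0 = 600 at 30 labels/s is 20 s + 0 f = 0 h 0 min 20 s frame 0, i.e. 00:00:20;00.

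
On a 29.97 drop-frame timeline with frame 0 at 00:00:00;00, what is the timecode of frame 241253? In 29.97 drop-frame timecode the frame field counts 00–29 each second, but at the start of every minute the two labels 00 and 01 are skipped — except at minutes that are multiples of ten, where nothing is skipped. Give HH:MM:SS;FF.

Ten DF minutes hold 17982 frames, so frame 241253 lies in block 13 (frames 233766–251747) with 7487 frames into that block.
The block's first minute is 1800 frames and the rest 1798 each; 7487 frames reaches minute 4, so 13 × 18 + 4 × 2 = 242 labels have been skipped so far.
Adding those back, label number 241253 + 242 = 241495 at 30 labels/s is 8049 s + 25 f = 2 h 14 min 9 s frame 25, i.e. 02:14:09;25.

02:14:09;25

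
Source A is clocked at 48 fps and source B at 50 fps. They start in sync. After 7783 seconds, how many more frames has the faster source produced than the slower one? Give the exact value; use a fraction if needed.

15566 frames

A emits 48 × 7783 = 373584 frames; B emits 50 × 7783 = 389150.
Difference = 15566 frames; B is ahead of A.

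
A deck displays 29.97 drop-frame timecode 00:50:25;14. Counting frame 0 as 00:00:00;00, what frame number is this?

Complete 10-minute blocks: 5, each 17982 frames → 89910.
Remaining 0 whole minutes in the current block: 0 frames.
Within the current minute: 25 × 30 + 14 = 764. Total = 89910 + 0 + 764 = 90674.

90674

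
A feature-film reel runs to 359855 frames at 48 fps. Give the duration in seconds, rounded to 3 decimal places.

7496.979 seconds

Running time = 359855 × 1/48 = 359855/48 s ≈ 7496.979 s.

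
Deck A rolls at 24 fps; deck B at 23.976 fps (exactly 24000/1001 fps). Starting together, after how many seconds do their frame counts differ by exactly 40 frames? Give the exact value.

The gap grows by |24000/1001 − 24| = 24/1001 frames per second.
Time for a 40-frame gap: 40 ÷ (24/1001) = 5005/3 s.

5005/3 seconds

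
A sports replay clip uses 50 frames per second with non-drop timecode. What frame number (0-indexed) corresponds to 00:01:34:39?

Total seconds to the label: (0 × 3600 + 1 × 60 + 34) = 94.
Frame index = 94 × 50 + 39 = 4739.

4739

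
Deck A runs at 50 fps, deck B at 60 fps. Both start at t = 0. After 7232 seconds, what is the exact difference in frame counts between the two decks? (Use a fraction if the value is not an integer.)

72320 frames

A emits 50 × 7232 = 361600 frames; B emits 60 × 7232 = 433920.
Difference = 72320 frames; B is ahead of A.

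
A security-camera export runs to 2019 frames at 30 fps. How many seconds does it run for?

Running time = 2019 / (30) = 67.3 s.

67.3 seconds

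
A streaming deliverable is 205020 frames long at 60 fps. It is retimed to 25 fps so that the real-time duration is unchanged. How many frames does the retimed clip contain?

85425 frames

Target frames = source frames × (target rate / source rate) = 205020 × (25)/(60) = 205020 × 5/12 = 85425.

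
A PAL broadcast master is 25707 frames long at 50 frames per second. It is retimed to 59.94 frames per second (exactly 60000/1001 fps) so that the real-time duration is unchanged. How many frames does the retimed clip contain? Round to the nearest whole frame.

Frames at target rate = 25707 × (60000/1001) / (50) = 2804400/91 ≈ 30817.582.
Nearest whole frame: 30818.

30818 frames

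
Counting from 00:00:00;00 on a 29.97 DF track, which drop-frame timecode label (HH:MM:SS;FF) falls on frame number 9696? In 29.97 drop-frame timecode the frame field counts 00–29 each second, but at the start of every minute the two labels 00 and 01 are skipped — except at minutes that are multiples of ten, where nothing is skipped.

00:05:23;16

Ten DF minutes hold 17982 frames, so frame 9696 lies in block 0 (frames 0–17981) with 9696 frames into that block.
The block's first minute is 1800 frames and the rest 1798 each; 9696 frames reaches minute 5, so 0 × 18 + 5 × 2 = 10 labels have been skipped so far.
Adding those back, label number 9696 + 10 = 9706 at 30 labels/s is 323 s + 16 f = 0 h 5 min 23 s frame 16, i.e. 00:05:23;16.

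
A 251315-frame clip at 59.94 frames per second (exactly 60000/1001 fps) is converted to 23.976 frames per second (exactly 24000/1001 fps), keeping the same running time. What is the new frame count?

Target frames = source frames × (target rate / source rate) = 251315 × (24000/1001)/(60000/1001) = 251315 × 2/5 = 100526.

100526 frames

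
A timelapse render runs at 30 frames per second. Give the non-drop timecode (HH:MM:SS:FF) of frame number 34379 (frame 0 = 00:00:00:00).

34379 ÷ 30 = 1145 full seconds, remainder 29 frames.
1145 s = 0 h 19 min 5 s.
Timecode: 00:19:05:29.

00:19:05:29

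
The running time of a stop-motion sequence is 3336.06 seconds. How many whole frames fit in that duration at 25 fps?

83401 frames

Frames = 3336.06 × 25 = 166803/2 ≈ 83401.5000.
Complete frames: 83401.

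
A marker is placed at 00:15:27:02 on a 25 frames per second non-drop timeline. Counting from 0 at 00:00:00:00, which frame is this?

23177

Total seconds to the label: (0 × 3600 + 15 × 60 + 27) = 927.
Frame index = 927 × 25 + 2 = 23177.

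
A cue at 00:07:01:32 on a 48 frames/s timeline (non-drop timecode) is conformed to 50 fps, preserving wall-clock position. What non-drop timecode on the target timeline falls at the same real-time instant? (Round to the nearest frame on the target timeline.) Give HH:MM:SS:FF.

Source frame index: (0×3600 + 7×60 + 1) × 48 + 32 = 20240.
Real time: 20240 / (48) = 1265/3 s.
Target frame: (1265/3) × (50) = 63250/3 ≈ 21083.333 → 21083.
At 50 labels/s: frame 21083 → 00:07:01:33.

00:07:01:33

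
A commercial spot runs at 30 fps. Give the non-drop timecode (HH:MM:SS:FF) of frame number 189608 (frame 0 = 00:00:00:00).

01:45:20:08

189608 ÷ 30 = 6320 full seconds, remainder 8 frames.
6320 s = 1 h 45 min 20 s.
Timecode: 01:45:20:08.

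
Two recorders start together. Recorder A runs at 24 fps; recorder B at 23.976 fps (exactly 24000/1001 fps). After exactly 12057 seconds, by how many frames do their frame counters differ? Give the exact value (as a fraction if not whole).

A emits 24 × 12057 = 289368 frames; B emits 24000/1001 × 12057 = 289368000/1001.
Difference = 289368/1001 frames (≈ 289.0789); B is behind A.

289368/1001 frames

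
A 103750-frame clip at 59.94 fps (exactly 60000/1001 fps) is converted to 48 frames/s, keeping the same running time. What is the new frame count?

Target frames = source frames × (target rate / source rate) = 103750 × (48)/(60000/1001) = 103750 × 1001/1250 = 83083.

83083 frames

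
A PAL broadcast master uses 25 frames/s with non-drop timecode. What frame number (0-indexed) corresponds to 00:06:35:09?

frame 9884

Total seconds to the label: (0 × 3600 + 6 × 60 + 35) = 395.
Frame index = 395 × 25 + 9 = 9884.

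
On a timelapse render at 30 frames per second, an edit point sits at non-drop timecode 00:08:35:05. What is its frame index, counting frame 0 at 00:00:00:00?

Total seconds to the label: (0 × 3600 + 8 × 60 + 35) = 515.
Frame index = 515 × 30 + 5 = 15455.

frame 15455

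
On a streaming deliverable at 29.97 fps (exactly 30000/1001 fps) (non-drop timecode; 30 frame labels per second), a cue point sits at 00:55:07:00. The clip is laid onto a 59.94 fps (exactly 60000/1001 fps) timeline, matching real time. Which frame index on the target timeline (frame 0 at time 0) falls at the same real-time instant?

Source frame index: (0×3600 + 55×60 + 7) × 30 + 0 = 99210.
Real time: 99210 / (30000/1001) = 3310307/1000 s.
Target frame: (3310307/1000) × (60000/1001) = 198420.

frame 198420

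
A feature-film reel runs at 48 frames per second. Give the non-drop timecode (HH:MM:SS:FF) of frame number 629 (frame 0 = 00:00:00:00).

00:00:13:05

629 ÷ 48 = 13 full seconds, remainder 5 frames.
13 s = 0 h 0 min 13 s.
Timecode: 00:00:13:05.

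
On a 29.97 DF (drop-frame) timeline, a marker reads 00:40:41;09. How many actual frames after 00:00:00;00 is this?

Complete 10-minute blocks: 4, each 17982 frames → 71928.
Remaining 0 whole minutes in the current block: 0 frames.
Within the current minute: 41 × 30 + 9 = 1239. Total = 71928 + 0 + 1239 = 73167.

73167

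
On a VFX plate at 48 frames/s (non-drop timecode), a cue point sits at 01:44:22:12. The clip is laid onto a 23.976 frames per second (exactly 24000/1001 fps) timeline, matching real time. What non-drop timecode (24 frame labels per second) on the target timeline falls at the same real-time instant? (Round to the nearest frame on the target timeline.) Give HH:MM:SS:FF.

01:44:16:00

Source frame index: (1×3600 + 44×60 + 22) × 48 + 12 = 300588.
Real time: 300588 / (48) = 25049/4 s.
Target frame: (25049/4) × (24000/1001) = 150294000/1001 ≈ 150143.856 → 150144.
At 24 labels/s: frame 150144 → 01:44:16:00.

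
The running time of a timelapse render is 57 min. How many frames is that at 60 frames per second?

205200 frames

57 min = 3420 s.
Frames = 3420 × 60 = 205200.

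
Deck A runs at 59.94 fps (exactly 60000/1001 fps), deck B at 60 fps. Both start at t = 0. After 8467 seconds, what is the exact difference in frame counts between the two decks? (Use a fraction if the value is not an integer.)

508020/1001 frames

A emits 60000/1001 × 8467 = 508020000/1001 frames; B emits 60 × 8467 = 508020.
Difference = 508020/1001 frames (≈ 507.5125); B is ahead of A.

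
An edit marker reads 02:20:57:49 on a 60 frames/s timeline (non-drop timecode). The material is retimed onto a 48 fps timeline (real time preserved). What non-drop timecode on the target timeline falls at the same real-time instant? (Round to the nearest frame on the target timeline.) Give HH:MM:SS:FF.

Source frame index: (2×3600 + 20×60 + 57) × 60 + 49 = 507469.
Real time: 507469 / (60) = 507469/60 s.
Target frame: (507469/60) × (48) = 2029876/5 ≈ 405975.200 → 405975.
At 48 labels/s: frame 405975 → 02:20:57:39.

02:20:57:39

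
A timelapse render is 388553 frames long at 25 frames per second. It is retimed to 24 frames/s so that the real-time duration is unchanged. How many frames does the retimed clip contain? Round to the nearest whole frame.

373011 frames

Frames at target rate = 388553 × (24) / (25) = 9325272/25 ≈ 373010.880.
Nearest whole frame: 373011.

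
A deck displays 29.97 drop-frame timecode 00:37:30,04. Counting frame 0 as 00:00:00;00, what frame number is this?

67436

Complete 10-minute blocks: 3, each 17982 frames → 53946.
Remaining 7 whole minutes in the current block: 1800 + 6 × 1798 = 12588 frames.
Within the current minute: 30 × 30 + 4 − 2 = 902 (labels ;00/;01 skipped at this minute). Total = 53946 + 12588 + 902 = 67436.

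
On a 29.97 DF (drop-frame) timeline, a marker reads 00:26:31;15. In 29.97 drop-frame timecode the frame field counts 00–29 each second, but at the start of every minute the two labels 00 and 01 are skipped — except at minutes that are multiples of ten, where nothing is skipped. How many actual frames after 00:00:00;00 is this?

As if non-drop at 30 labels/s: (0 × 3600 + 26 × 60 + 31) × 30 + 15 = 47745.
Minute boundaries passed: 26; those not divisible by 10: 26 − 2 = 24; dropped labels = 2 × 24 = 48.
Actual frame index = 47745 − 48 = 47697.

47697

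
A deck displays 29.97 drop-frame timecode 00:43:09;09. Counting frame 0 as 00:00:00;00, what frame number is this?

77601

As if non-drop at 30 labels/s: (0 × 3600 + 43 × 60 + 9) × 30 + 9 = 77679.
Minute boundaries passed: 43; those not divisible by 10: 43 − 4 = 39; dropped labels = 2 × 39 = 78.
Actual frame index = 77679 − 78 = 77601.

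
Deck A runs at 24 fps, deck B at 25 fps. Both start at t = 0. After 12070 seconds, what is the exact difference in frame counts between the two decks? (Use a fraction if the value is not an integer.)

A emits 24 × 12070 = 289680 frames; B emits 25 × 12070 = 301750.
Difference = 12070 frames; B is ahead of A.

12070 frames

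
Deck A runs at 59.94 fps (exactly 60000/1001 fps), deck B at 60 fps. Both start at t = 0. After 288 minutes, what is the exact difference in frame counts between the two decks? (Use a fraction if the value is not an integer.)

288 min = 17280 s.
A emits 60000/1001 × 17280 = 1036800000/1001 frames; B emits 60 × 17280 = 1036800.
Difference = 1036800/1001 frames (≈ 1035.7642); B is ahead of A.

1036800/1001 frames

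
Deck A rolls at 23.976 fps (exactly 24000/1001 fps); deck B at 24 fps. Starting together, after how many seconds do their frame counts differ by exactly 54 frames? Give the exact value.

The gap grows by |24 − 24000/1001| = 24/1001 frames per second.
Time for a 54-frame gap: 54 ÷ (24/1001) = 2252.25 s.

2252.25 seconds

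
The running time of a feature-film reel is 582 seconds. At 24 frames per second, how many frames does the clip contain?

Frames = 582 × 24 = 13968.

13968 frames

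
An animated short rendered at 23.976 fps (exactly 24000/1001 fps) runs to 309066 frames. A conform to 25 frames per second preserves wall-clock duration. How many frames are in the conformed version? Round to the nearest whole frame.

322266 frames

Frames at target rate = 309066 × (25) / (24000/1001) = 51562511/160 ≈ 322265.694.
Nearest whole frame: 322266.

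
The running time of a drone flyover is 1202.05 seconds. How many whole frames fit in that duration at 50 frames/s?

60102 frames

Frames = 1202.05 × 50 = 120205/2 ≈ 60102.5000.
Complete frames: 60102.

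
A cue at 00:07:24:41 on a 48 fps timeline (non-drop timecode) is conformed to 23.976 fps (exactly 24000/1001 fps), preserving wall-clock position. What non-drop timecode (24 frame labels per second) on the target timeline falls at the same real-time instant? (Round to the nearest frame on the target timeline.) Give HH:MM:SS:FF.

Source frame index: (0×3600 + 7×60 + 24) × 48 + 41 = 21353.
Real time: 21353 / (48) = 21353/48 s.
Target frame: (21353/48) × (24000/1001) = 10676500/1001 ≈ 10665.834 → 10666.
At 24 labels/s: frame 10666 → 00:07:24:10.

00:07:24:10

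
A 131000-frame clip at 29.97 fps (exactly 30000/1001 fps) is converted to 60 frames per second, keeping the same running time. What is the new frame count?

262262 frames

Target frames = source frames × (target rate / source rate) = 131000 × (60)/(30000/1001) = 131000 × 1001/500 = 262262.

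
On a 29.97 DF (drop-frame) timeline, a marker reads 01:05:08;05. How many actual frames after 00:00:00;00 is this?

117127

As if non-drop at 30 labels/s: (1 × 3600 + 5 × 60 + 8) × 30 + 5 = 117245.
Minute boundaries passed: 65; those not divisible by 10: 65 − 6 = 59; dropped labels = 2 × 59 = 118.
Actual frame index = 117245 − 118 = 117127.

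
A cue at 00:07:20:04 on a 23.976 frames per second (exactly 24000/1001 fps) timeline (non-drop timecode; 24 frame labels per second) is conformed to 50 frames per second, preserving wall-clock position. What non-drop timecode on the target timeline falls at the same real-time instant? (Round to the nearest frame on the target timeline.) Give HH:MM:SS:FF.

00:07:20:30

Source frame index: (0×3600 + 7×60 + 20) × 24 + 4 = 10564.
Real time: 10564 / (24000/1001) = 2643641/6000 s.
Target frame: (2643641/6000) × (50) = 2643641/120 ≈ 22030.342 → 22030.
At 50 labels/s: frame 22030 → 00:07:20:30.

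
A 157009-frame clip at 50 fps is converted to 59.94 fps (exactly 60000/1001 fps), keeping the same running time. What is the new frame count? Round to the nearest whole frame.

188223 frames

Frames at target rate = 157009 × (60000/1001) / (50) = 188410800/1001 ≈ 188222.577.
Nearest whole frame: 188223.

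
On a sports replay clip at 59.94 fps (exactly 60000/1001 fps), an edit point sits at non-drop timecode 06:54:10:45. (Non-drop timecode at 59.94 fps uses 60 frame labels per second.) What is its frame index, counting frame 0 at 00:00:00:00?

1491045

Total seconds to the label: (6 × 3600 + 54 × 60 + 10) = 24850.
Frame index = 24850 × 60 + 45 = 1491045.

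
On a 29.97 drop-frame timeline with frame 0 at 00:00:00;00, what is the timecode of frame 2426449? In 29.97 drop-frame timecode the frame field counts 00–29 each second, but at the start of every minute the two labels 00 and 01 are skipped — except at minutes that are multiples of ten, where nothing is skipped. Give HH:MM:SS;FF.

Ten DF minutes hold 17982 frames, so frame 2426449 lies in block 134 (frames 2409588–2427569) with 16861 frames into that block.
The block's first minute is 1800 frames and the rest 1798 each; 16861 frames reaches minute 9, so 134 × 18 + 9 × 2 = 2430 labels have been skipped so far.
Adding those back, label number 2426449 + 2430 = 2428879 at 30 labels/s is 80962 s + 19 f = 22 h 29 min 22 s frame 19, i.e. 22:29:22;19.

22:29:22;19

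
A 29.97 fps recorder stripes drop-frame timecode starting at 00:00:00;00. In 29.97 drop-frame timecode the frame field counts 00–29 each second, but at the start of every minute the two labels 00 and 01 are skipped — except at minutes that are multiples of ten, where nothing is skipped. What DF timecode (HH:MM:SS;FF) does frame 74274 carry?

Ten DF minutes hold 17982 frames, so frame 74274 lies in block 4 (frames 71928–89909) with 2346 frames into that block.
The block's first minute is 1800 frames and the rest 1798 each; 2346 frames reaches minute 1, so 4 × 18 + 1 × 2 = 74 labels have been skipped so far.
Adding those back, label number 74274 + 74 = 74348 at 30 labels/s is 2478 s + 8 f = 0 h 41 min 18 s frame 8, i.e. 00:41:18;08.

00:41:18;08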